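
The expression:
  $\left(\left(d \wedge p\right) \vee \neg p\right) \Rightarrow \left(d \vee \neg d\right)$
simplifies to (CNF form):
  $\text{True}$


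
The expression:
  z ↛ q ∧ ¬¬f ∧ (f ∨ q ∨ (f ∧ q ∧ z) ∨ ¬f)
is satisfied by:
  {z: True, f: True, q: False}


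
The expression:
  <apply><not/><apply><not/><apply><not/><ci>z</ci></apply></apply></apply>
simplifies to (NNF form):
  <apply><not/><ci>z</ci></apply>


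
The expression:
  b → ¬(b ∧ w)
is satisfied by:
  {w: False, b: False}
  {b: True, w: False}
  {w: True, b: False}


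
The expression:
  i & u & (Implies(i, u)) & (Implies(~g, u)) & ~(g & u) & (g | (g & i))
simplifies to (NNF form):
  False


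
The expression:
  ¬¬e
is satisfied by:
  {e: True}


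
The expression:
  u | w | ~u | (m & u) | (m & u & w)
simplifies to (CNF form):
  True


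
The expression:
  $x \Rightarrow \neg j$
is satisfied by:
  {x: False, j: False}
  {j: True, x: False}
  {x: True, j: False}


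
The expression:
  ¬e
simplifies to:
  ¬e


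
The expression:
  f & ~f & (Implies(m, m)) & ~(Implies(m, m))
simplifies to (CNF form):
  False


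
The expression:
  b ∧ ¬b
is never true.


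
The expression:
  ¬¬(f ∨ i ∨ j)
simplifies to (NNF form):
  f ∨ i ∨ j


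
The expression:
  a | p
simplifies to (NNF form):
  a | p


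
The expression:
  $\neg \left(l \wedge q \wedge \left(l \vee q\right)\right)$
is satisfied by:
  {l: False, q: False}
  {q: True, l: False}
  {l: True, q: False}


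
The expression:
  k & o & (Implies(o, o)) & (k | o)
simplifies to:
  k & o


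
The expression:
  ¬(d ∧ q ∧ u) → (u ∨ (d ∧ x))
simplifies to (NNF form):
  u ∨ (d ∧ x)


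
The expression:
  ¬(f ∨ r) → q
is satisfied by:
  {r: True, q: True, f: True}
  {r: True, q: True, f: False}
  {r: True, f: True, q: False}
  {r: True, f: False, q: False}
  {q: True, f: True, r: False}
  {q: True, f: False, r: False}
  {f: True, q: False, r: False}


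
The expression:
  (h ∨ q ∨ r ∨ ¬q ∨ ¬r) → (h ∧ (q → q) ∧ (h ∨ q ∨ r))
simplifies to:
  h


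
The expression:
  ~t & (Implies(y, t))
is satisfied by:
  {y: False, t: False}


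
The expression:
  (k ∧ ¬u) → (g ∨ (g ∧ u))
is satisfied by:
  {u: True, g: True, k: False}
  {u: True, k: False, g: False}
  {g: True, k: False, u: False}
  {g: False, k: False, u: False}
  {u: True, g: True, k: True}
  {u: True, k: True, g: False}
  {g: True, k: True, u: False}


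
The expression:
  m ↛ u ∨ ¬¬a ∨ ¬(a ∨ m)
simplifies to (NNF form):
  a ∨ ¬m ∨ ¬u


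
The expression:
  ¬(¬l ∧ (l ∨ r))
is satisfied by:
  {l: True, r: False}
  {r: False, l: False}
  {r: True, l: True}


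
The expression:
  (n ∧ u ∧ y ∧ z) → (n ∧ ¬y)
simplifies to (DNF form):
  ¬n ∨ ¬u ∨ ¬y ∨ ¬z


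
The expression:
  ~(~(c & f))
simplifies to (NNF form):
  c & f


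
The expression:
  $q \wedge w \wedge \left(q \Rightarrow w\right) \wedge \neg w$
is never true.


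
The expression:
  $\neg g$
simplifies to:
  $\neg g$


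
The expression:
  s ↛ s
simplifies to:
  False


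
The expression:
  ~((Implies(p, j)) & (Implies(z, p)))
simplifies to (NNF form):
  (p & ~j) | (z & ~p)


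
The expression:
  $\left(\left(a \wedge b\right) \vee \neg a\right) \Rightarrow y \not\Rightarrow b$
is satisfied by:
  {a: True, y: True, b: False}
  {a: True, y: False, b: False}
  {y: True, a: False, b: False}


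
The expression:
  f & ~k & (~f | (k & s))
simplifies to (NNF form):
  False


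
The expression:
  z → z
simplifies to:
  True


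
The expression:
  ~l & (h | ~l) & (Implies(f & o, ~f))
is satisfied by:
  {l: False, o: False, f: False}
  {f: True, l: False, o: False}
  {o: True, l: False, f: False}


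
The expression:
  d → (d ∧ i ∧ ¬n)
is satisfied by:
  {i: True, n: False, d: False}
  {n: False, d: False, i: False}
  {i: True, n: True, d: False}
  {n: True, i: False, d: False}
  {d: True, i: True, n: False}


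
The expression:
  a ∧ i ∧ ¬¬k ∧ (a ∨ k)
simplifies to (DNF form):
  a ∧ i ∧ k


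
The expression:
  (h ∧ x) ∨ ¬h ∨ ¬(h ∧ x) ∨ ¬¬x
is always true.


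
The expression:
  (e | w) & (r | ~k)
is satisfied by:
  {r: True, e: True, w: True, k: False}
  {r: True, e: True, w: False, k: False}
  {r: True, w: True, e: False, k: False}
  {e: True, w: True, r: False, k: False}
  {e: True, r: False, w: False, k: False}
  {e: False, w: True, r: False, k: False}
  {r: True, k: True, e: True, w: True}
  {r: True, k: True, e: True, w: False}
  {r: True, k: True, w: True, e: False}


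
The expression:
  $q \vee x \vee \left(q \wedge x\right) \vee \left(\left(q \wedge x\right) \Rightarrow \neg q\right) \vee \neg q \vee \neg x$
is always true.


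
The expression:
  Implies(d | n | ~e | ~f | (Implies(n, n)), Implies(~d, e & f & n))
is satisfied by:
  {d: True, e: True, n: True, f: True}
  {d: True, e: True, n: True, f: False}
  {d: True, e: True, f: True, n: False}
  {d: True, e: True, f: False, n: False}
  {d: True, n: True, f: True, e: False}
  {d: True, n: True, f: False, e: False}
  {d: True, n: False, f: True, e: False}
  {d: True, n: False, f: False, e: False}
  {e: True, n: True, f: True, d: False}


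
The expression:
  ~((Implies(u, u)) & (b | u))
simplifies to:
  ~b & ~u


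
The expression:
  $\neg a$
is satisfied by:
  {a: False}


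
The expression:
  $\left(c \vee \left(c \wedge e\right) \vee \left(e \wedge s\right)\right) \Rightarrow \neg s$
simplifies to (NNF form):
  $\left(\neg c \wedge \neg e\right) \vee \neg s$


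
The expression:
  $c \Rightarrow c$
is always true.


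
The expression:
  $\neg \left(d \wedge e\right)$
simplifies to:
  $\neg d \vee \neg e$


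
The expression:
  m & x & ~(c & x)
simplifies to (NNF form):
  m & x & ~c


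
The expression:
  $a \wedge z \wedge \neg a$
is never true.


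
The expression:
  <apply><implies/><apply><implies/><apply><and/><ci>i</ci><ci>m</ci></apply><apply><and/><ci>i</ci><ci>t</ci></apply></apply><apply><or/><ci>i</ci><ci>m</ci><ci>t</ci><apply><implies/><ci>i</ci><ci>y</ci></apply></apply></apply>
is always true.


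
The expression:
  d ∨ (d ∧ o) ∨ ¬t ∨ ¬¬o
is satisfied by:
  {d: True, o: True, t: False}
  {d: True, t: False, o: False}
  {o: True, t: False, d: False}
  {o: False, t: False, d: False}
  {d: True, o: True, t: True}
  {d: True, t: True, o: False}
  {o: True, t: True, d: False}


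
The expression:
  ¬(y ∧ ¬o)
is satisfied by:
  {o: True, y: False}
  {y: False, o: False}
  {y: True, o: True}


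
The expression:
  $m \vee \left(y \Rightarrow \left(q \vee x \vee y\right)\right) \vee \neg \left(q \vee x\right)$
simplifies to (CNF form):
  $\text{True}$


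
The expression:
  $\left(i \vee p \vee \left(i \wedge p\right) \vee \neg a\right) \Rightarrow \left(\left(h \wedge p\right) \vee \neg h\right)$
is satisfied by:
  {a: True, p: True, i: False, h: False}
  {p: True, i: False, h: False, a: False}
  {a: True, p: True, i: True, h: False}
  {p: True, i: True, h: False, a: False}
  {a: True, i: False, h: False, p: False}
  {a: False, i: False, h: False, p: False}
  {a: True, i: True, h: False, p: False}
  {i: True, a: False, h: False, p: False}
  {a: True, h: True, p: True, i: False}
  {h: True, p: True, a: False, i: False}
  {a: True, h: True, p: True, i: True}
  {h: True, p: True, i: True, a: False}
  {h: True, a: True, p: False, i: False}


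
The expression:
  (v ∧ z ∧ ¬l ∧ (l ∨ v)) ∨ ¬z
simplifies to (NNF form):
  (v ∧ ¬l) ∨ ¬z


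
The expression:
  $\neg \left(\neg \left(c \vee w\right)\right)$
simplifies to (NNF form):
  $c \vee w$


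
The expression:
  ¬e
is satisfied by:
  {e: False}


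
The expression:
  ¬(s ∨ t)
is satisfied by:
  {t: False, s: False}


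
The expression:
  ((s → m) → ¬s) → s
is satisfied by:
  {s: True}


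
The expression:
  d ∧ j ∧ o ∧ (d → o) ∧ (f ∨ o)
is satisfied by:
  {j: True, d: True, o: True}


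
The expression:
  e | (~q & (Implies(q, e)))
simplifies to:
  e | ~q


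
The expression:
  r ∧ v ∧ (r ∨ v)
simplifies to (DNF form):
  r ∧ v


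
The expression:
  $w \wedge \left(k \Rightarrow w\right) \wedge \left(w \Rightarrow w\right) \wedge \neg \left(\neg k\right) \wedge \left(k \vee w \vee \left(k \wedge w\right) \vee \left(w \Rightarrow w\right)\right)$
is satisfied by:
  {w: True, k: True}


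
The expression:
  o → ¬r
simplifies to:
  ¬o ∨ ¬r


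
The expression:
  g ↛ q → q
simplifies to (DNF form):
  q ∨ ¬g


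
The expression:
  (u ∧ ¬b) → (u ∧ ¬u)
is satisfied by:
  {b: True, u: False}
  {u: False, b: False}
  {u: True, b: True}


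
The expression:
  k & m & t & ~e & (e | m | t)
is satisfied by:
  {t: True, m: True, k: True, e: False}


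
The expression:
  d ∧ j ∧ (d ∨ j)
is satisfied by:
  {j: True, d: True}


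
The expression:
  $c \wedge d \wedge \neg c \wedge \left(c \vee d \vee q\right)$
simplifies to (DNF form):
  $\text{False}$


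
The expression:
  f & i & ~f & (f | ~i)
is never true.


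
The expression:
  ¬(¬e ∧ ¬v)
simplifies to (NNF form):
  e ∨ v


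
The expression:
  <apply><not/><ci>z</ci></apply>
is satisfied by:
  {z: False}


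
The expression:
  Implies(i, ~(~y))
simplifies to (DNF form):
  y | ~i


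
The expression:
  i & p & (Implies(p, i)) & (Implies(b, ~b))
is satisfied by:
  {i: True, p: True, b: False}


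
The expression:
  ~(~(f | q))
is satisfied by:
  {q: True, f: True}
  {q: True, f: False}
  {f: True, q: False}


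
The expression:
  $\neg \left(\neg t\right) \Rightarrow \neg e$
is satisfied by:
  {e: False, t: False}
  {t: True, e: False}
  {e: True, t: False}


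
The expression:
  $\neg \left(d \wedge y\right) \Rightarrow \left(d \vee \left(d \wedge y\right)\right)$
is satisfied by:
  {d: True}


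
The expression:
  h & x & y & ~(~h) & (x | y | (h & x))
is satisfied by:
  {h: True, x: True, y: True}


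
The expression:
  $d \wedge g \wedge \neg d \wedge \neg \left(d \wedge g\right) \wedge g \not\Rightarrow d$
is never true.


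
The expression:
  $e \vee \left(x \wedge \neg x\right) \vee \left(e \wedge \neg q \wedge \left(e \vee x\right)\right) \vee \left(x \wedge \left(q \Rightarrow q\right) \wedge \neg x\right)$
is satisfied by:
  {e: True}


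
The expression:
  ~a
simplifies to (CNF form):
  ~a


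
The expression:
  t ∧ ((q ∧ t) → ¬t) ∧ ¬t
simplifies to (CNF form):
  False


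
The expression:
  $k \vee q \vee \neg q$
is always true.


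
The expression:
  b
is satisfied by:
  {b: True}


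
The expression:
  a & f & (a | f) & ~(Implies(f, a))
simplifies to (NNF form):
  False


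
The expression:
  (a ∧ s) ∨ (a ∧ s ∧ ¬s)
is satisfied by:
  {a: True, s: True}


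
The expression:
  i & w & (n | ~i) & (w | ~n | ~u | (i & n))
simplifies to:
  i & n & w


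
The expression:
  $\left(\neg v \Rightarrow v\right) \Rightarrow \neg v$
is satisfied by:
  {v: False}


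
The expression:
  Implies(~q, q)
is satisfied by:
  {q: True}


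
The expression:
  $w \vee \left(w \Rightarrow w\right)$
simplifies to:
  $\text{True}$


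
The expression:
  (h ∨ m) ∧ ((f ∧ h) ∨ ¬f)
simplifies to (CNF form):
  (h ∨ m) ∧ (h ∨ ¬f)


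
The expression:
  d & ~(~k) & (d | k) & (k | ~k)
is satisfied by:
  {d: True, k: True}


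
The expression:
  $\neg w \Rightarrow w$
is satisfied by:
  {w: True}


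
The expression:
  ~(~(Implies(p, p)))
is always true.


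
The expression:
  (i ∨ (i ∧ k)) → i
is always true.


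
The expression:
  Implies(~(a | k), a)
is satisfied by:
  {a: True, k: True}
  {a: True, k: False}
  {k: True, a: False}


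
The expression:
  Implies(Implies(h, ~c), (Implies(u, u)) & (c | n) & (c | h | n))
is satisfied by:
  {n: True, c: True}
  {n: True, c: False}
  {c: True, n: False}


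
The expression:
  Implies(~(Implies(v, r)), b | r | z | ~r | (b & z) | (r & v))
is always true.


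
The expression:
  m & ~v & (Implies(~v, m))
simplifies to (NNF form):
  m & ~v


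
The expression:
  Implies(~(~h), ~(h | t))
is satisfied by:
  {h: False}


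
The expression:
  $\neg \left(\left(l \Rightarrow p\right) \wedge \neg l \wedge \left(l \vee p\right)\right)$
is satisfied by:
  {l: True, p: False}
  {p: False, l: False}
  {p: True, l: True}


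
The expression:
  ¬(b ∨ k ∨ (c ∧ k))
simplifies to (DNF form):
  ¬b ∧ ¬k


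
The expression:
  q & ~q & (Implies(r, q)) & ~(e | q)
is never true.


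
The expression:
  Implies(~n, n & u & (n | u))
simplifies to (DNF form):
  n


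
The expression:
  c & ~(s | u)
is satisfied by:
  {c: True, u: False, s: False}


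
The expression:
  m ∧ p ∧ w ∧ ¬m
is never true.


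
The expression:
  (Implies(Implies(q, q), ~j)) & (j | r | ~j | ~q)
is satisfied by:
  {j: False}


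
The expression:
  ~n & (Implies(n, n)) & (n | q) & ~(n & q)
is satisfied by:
  {q: True, n: False}


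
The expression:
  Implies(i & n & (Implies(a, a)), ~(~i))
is always true.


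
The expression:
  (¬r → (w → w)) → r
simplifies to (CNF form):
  r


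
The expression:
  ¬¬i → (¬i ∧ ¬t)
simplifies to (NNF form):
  ¬i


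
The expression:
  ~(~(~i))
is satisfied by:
  {i: False}


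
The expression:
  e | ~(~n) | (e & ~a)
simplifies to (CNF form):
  e | n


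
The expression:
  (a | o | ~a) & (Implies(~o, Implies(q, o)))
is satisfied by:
  {o: True, q: False}
  {q: False, o: False}
  {q: True, o: True}


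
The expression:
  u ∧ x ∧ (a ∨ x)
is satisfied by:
  {u: True, x: True}


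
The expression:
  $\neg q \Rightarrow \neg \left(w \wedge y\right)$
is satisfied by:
  {q: True, w: False, y: False}
  {w: False, y: False, q: False}
  {y: True, q: True, w: False}
  {y: True, w: False, q: False}
  {q: True, w: True, y: False}
  {w: True, q: False, y: False}
  {y: True, w: True, q: True}


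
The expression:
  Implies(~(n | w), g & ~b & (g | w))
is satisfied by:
  {n: True, w: True, g: True, b: False}
  {n: True, w: True, g: False, b: False}
  {n: True, b: True, w: True, g: True}
  {n: True, b: True, w: True, g: False}
  {n: True, g: True, w: False, b: False}
  {n: True, g: False, w: False, b: False}
  {n: True, b: True, g: True, w: False}
  {n: True, b: True, g: False, w: False}
  {w: True, g: True, n: False, b: False}
  {w: True, n: False, g: False, b: False}
  {b: True, w: True, g: True, n: False}
  {b: True, w: True, n: False, g: False}
  {g: True, n: False, w: False, b: False}


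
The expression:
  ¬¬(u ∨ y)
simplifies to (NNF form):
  u ∨ y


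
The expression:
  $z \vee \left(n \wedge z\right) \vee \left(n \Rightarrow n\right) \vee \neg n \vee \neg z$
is always true.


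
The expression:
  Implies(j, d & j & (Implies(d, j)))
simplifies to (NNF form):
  d | ~j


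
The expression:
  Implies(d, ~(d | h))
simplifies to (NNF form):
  ~d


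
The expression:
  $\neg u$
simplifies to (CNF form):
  $\neg u$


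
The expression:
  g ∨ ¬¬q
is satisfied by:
  {q: True, g: True}
  {q: True, g: False}
  {g: True, q: False}


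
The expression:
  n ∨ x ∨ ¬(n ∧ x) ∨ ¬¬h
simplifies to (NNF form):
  True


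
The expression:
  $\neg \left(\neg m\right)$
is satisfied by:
  {m: True}


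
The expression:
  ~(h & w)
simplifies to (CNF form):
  ~h | ~w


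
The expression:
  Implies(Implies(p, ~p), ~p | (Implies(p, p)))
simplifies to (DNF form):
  True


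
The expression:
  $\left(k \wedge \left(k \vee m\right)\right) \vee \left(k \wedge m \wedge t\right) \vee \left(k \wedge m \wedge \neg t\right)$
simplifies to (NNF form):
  $k$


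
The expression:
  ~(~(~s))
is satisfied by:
  {s: False}


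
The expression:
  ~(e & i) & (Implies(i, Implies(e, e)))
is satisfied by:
  {e: False, i: False}
  {i: True, e: False}
  {e: True, i: False}


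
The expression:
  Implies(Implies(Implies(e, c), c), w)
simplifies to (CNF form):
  (w | ~c) & (w | ~e)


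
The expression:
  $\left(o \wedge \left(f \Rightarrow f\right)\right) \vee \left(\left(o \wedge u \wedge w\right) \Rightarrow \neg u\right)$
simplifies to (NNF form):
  $\text{True}$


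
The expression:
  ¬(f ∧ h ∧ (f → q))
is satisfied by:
  {h: False, q: False, f: False}
  {f: True, h: False, q: False}
  {q: True, h: False, f: False}
  {f: True, q: True, h: False}
  {h: True, f: False, q: False}
  {f: True, h: True, q: False}
  {q: True, h: True, f: False}


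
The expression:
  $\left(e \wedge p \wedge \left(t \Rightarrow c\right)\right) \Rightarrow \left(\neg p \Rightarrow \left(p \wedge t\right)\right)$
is always true.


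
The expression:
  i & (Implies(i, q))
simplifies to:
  i & q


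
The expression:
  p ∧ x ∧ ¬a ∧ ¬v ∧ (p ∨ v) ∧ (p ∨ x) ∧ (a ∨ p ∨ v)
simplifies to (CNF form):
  p ∧ x ∧ ¬a ∧ ¬v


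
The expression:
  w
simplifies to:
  w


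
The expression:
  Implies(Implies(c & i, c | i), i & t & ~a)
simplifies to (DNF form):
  i & t & ~a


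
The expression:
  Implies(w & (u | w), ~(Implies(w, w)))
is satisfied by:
  {w: False}


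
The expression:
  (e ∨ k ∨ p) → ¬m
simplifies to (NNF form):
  (¬e ∧ ¬k ∧ ¬p) ∨ ¬m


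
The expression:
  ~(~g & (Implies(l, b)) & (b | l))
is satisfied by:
  {g: True, b: False}
  {b: False, g: False}
  {b: True, g: True}


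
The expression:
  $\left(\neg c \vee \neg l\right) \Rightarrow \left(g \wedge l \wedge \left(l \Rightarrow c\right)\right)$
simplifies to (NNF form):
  $c \wedge l$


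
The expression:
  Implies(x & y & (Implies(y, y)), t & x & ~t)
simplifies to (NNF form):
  ~x | ~y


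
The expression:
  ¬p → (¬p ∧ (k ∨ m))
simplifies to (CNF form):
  k ∨ m ∨ p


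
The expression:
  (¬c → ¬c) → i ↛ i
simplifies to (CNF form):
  False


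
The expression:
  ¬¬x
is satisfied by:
  {x: True}


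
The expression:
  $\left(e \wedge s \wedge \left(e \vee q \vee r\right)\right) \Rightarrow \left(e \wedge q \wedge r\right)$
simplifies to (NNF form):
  $\left(q \wedge r\right) \vee \neg e \vee \neg s$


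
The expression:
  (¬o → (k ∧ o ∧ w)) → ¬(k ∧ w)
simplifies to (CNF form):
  ¬k ∨ ¬o ∨ ¬w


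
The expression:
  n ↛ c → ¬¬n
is always true.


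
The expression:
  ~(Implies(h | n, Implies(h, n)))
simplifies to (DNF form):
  h & ~n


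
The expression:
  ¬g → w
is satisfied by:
  {g: True, w: True}
  {g: True, w: False}
  {w: True, g: False}


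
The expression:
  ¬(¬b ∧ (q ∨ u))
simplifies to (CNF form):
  (b ∨ ¬q) ∧ (b ∨ ¬u)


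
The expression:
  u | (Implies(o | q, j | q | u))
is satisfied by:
  {q: True, u: True, j: True, o: False}
  {q: True, u: True, j: False, o: False}
  {q: True, j: True, u: False, o: False}
  {q: True, j: False, u: False, o: False}
  {u: True, j: True, q: False, o: False}
  {u: True, j: False, q: False, o: False}
  {j: True, q: False, u: False, o: False}
  {j: False, q: False, u: False, o: False}
  {o: True, q: True, u: True, j: True}
  {o: True, q: True, u: True, j: False}
  {o: True, q: True, j: True, u: False}
  {o: True, q: True, j: False, u: False}
  {o: True, u: True, j: True, q: False}
  {o: True, u: True, j: False, q: False}
  {o: True, j: True, u: False, q: False}


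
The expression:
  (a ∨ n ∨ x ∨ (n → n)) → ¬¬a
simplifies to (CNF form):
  a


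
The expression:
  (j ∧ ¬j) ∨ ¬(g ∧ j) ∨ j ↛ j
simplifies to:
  ¬g ∨ ¬j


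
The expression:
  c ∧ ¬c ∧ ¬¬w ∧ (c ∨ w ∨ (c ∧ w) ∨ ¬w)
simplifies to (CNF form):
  False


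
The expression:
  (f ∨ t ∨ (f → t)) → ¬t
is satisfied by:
  {t: False}


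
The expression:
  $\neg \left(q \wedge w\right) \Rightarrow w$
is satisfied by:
  {w: True}


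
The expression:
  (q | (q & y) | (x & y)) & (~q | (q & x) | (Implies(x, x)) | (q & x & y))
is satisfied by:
  {y: True, q: True, x: True}
  {y: True, q: True, x: False}
  {q: True, x: True, y: False}
  {q: True, x: False, y: False}
  {y: True, x: True, q: False}


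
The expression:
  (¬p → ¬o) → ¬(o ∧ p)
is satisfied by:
  {p: False, o: False}
  {o: True, p: False}
  {p: True, o: False}


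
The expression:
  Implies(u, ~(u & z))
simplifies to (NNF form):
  ~u | ~z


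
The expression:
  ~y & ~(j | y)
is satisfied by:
  {y: False, j: False}


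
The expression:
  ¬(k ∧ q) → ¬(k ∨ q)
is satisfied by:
  {k: False, q: False}
  {q: True, k: True}


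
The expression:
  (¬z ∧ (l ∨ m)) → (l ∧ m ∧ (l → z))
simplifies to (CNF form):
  (z ∨ ¬l) ∧ (z ∨ ¬m)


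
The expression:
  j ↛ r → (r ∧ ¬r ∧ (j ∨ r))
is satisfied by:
  {r: True, j: False}
  {j: False, r: False}
  {j: True, r: True}


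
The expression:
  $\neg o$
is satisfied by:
  {o: False}


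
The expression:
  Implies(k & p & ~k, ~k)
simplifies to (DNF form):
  True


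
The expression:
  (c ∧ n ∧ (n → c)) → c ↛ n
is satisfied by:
  {c: False, n: False}
  {n: True, c: False}
  {c: True, n: False}


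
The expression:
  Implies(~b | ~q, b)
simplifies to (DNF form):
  b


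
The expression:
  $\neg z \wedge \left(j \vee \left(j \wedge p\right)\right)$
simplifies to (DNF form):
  $j \wedge \neg z$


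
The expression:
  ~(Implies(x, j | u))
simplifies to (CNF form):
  x & ~j & ~u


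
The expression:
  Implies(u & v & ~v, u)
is always true.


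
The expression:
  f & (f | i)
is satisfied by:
  {f: True}


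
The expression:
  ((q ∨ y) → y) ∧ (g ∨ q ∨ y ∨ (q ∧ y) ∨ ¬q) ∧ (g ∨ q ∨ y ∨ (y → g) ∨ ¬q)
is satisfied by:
  {y: True, q: False}
  {q: False, y: False}
  {q: True, y: True}


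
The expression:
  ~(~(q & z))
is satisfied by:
  {z: True, q: True}


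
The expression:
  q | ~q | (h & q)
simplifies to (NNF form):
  True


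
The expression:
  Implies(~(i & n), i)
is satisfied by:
  {i: True}


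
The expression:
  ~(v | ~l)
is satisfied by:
  {l: True, v: False}


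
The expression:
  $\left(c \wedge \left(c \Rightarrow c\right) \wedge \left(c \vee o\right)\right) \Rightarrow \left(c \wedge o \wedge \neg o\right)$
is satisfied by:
  {c: False}


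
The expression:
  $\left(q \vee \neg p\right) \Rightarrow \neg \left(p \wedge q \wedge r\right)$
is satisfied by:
  {p: False, q: False, r: False}
  {r: True, p: False, q: False}
  {q: True, p: False, r: False}
  {r: True, q: True, p: False}
  {p: True, r: False, q: False}
  {r: True, p: True, q: False}
  {q: True, p: True, r: False}


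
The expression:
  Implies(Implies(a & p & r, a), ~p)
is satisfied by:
  {p: False}


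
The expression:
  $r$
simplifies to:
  $r$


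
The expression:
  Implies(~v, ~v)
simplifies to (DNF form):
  True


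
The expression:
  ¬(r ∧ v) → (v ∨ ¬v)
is always true.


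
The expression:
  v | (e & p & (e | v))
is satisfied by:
  {v: True, e: True, p: True}
  {v: True, e: True, p: False}
  {v: True, p: True, e: False}
  {v: True, p: False, e: False}
  {e: True, p: True, v: False}


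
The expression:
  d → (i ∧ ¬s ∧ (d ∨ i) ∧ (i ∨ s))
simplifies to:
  (i ∧ ¬s) ∨ ¬d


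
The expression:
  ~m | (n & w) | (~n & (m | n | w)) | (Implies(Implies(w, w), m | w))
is always true.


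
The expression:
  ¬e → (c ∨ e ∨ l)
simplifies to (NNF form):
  c ∨ e ∨ l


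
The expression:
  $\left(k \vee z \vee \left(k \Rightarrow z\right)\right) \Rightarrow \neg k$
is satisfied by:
  {k: False}


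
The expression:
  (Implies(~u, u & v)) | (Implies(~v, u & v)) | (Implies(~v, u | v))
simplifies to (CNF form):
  u | v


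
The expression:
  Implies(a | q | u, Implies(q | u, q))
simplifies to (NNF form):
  q | ~u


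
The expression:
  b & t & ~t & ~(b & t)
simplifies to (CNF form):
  False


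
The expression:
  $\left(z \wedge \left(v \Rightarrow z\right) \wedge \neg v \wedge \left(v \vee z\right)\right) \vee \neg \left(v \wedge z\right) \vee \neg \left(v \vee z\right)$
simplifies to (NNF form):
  $\neg v \vee \neg z$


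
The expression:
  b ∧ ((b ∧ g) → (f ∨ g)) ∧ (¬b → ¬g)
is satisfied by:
  {b: True}


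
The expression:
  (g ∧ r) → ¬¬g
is always true.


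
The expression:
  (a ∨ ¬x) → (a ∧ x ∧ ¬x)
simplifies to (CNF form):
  x ∧ ¬a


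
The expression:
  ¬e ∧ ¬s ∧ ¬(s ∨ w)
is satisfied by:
  {e: False, w: False, s: False}


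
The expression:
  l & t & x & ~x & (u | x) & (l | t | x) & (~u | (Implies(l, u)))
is never true.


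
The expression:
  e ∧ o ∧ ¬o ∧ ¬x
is never true.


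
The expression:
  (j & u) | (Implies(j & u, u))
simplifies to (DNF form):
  True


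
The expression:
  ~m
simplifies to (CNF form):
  ~m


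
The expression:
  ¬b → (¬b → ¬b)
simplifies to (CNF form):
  True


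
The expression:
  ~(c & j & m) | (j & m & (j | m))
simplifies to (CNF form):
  True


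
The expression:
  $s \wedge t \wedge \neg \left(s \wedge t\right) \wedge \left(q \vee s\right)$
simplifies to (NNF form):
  $\text{False}$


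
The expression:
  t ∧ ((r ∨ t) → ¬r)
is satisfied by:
  {t: True, r: False}


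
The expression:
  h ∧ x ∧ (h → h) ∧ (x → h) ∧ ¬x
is never true.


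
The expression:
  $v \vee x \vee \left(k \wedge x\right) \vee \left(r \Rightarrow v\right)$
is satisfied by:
  {x: True, v: True, r: False}
  {x: True, v: False, r: False}
  {v: True, x: False, r: False}
  {x: False, v: False, r: False}
  {r: True, x: True, v: True}
  {r: True, x: True, v: False}
  {r: True, v: True, x: False}


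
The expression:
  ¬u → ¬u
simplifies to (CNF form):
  True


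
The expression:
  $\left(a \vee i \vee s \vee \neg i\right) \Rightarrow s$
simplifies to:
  $s$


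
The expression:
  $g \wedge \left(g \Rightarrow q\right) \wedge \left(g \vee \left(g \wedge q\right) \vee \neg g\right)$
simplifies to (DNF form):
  $g \wedge q$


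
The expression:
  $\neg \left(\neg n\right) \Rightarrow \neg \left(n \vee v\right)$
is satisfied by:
  {n: False}


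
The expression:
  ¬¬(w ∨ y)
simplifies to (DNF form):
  w ∨ y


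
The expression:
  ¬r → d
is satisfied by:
  {r: True, d: True}
  {r: True, d: False}
  {d: True, r: False}


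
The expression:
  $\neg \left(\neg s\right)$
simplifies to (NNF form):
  $s$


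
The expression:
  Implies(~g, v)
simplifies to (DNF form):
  g | v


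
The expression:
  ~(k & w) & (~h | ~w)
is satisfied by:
  {h: False, w: False, k: False}
  {k: True, h: False, w: False}
  {h: True, k: False, w: False}
  {k: True, h: True, w: False}
  {w: True, k: False, h: False}


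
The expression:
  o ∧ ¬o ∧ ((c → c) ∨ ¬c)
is never true.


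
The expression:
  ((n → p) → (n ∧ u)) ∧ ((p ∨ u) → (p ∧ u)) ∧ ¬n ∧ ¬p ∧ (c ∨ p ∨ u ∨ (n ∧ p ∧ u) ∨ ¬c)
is never true.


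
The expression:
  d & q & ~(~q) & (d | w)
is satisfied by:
  {d: True, q: True}


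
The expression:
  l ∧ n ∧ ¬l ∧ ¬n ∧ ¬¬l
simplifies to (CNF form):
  False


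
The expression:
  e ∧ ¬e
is never true.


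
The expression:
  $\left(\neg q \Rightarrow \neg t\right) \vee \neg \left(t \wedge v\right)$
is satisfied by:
  {q: True, v: False, t: False}
  {v: False, t: False, q: False}
  {q: True, t: True, v: False}
  {t: True, v: False, q: False}
  {q: True, v: True, t: False}
  {v: True, q: False, t: False}
  {q: True, t: True, v: True}


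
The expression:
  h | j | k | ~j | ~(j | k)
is always true.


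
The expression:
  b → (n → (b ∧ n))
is always true.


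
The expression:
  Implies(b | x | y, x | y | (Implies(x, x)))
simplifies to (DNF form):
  True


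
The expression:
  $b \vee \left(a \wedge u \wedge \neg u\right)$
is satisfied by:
  {b: True}


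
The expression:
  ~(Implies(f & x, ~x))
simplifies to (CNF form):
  f & x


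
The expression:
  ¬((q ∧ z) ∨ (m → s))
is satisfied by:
  {m: True, q: False, z: False, s: False}
  {m: True, z: True, q: False, s: False}
  {m: True, q: True, z: False, s: False}


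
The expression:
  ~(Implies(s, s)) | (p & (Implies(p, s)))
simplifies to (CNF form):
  p & s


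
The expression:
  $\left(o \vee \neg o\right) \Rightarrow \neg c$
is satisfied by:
  {c: False}


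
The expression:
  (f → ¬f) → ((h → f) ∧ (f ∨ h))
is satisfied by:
  {f: True}


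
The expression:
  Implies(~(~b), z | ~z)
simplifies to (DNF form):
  True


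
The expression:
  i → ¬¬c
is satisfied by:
  {c: True, i: False}
  {i: False, c: False}
  {i: True, c: True}


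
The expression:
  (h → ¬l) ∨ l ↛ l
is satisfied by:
  {l: False, h: False}
  {h: True, l: False}
  {l: True, h: False}


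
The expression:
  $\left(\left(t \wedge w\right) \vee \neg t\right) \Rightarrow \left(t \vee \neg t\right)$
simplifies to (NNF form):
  $\text{True}$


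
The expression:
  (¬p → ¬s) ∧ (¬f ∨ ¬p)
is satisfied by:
  {p: False, s: False, f: False}
  {f: True, p: False, s: False}
  {p: True, f: False, s: False}
  {s: True, p: True, f: False}


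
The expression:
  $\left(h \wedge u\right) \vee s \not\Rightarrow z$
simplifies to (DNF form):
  $\left(h \wedge u\right) \vee \left(s \wedge \neg z\right) \vee \left(h \wedge s \wedge u\right) \vee \left(h \wedge s \wedge \neg z\right) \vee \left(h \wedge u \wedge \neg z\right) \vee \left(s \wedge u \wedge \neg z\right) \vee \left(h \wedge s \wedge u \wedge \neg z\right)$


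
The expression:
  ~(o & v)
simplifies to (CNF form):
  ~o | ~v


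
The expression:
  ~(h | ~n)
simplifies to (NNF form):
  n & ~h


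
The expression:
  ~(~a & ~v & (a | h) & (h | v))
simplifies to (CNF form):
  a | v | ~h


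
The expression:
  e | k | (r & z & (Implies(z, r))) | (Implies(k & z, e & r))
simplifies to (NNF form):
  True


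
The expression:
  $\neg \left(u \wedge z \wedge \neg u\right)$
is always true.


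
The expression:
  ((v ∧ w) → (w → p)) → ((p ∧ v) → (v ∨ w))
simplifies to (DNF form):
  True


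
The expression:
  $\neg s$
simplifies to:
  $\neg s$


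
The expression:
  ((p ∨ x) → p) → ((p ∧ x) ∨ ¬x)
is always true.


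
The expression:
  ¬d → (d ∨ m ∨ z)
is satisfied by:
  {d: True, z: True, m: True}
  {d: True, z: True, m: False}
  {d: True, m: True, z: False}
  {d: True, m: False, z: False}
  {z: True, m: True, d: False}
  {z: True, m: False, d: False}
  {m: True, z: False, d: False}


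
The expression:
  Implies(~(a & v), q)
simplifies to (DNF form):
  q | (a & v)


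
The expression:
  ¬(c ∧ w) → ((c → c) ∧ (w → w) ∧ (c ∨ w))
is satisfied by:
  {c: True, w: True}
  {c: True, w: False}
  {w: True, c: False}


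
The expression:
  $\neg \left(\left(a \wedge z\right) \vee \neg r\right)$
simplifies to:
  $r \wedge \left(\neg a \vee \neg z\right)$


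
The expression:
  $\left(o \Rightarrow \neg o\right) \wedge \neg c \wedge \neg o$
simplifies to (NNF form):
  $\neg c \wedge \neg o$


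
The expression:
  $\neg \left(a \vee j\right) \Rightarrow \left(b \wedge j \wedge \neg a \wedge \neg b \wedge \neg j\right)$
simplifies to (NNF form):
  $a \vee j$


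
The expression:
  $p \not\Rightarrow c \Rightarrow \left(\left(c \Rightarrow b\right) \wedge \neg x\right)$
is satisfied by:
  {c: True, p: False, x: False}
  {p: False, x: False, c: False}
  {x: True, c: True, p: False}
  {x: True, p: False, c: False}
  {c: True, p: True, x: False}
  {p: True, c: False, x: False}
  {x: True, p: True, c: True}


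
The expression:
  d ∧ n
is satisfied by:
  {d: True, n: True}


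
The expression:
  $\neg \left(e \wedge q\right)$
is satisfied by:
  {e: False, q: False}
  {q: True, e: False}
  {e: True, q: False}


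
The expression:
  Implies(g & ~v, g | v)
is always true.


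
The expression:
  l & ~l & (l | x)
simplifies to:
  False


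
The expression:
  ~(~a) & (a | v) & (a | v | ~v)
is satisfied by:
  {a: True}


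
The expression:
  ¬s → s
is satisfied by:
  {s: True}


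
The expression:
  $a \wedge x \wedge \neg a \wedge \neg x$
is never true.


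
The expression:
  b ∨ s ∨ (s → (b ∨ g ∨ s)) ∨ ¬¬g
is always true.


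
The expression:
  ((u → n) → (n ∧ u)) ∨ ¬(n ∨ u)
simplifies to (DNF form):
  u ∨ ¬n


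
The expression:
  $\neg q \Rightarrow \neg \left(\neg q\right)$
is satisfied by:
  {q: True}


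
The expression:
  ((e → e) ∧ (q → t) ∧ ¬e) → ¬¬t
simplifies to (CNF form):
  e ∨ q ∨ t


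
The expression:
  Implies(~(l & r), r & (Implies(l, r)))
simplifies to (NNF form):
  r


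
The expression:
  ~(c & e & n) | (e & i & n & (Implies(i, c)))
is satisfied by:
  {i: True, c: False, n: False, e: False}
  {i: False, c: False, n: False, e: False}
  {i: True, e: True, c: False, n: False}
  {e: True, i: False, c: False, n: False}
  {i: True, n: True, e: False, c: False}
  {n: True, e: False, c: False, i: False}
  {i: True, e: True, n: True, c: False}
  {e: True, n: True, i: False, c: False}
  {i: True, c: True, e: False, n: False}
  {c: True, e: False, n: False, i: False}
  {i: True, e: True, c: True, n: False}
  {e: True, c: True, i: False, n: False}
  {i: True, n: True, c: True, e: False}
  {n: True, c: True, e: False, i: False}
  {i: True, e: True, n: True, c: True}


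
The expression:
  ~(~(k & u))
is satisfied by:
  {u: True, k: True}


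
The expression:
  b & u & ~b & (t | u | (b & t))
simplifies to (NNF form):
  False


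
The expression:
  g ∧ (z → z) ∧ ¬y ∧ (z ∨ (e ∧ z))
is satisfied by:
  {z: True, g: True, y: False}


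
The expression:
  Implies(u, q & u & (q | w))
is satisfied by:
  {q: True, u: False}
  {u: False, q: False}
  {u: True, q: True}


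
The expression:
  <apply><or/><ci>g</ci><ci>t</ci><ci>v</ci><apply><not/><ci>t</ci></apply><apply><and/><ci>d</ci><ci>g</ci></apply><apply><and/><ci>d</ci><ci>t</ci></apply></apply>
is always true.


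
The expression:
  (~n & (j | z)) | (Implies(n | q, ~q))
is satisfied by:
  {j: True, z: True, q: False, n: False}
  {j: True, z: False, q: False, n: False}
  {z: True, n: False, j: False, q: False}
  {n: False, z: False, j: False, q: False}
  {n: True, j: True, z: True, q: False}
  {n: True, j: True, z: False, q: False}
  {n: True, z: True, j: False, q: False}
  {n: True, z: False, j: False, q: False}
  {q: True, j: True, z: True, n: False}
  {q: True, j: True, z: False, n: False}
  {q: True, z: True, j: False, n: False}


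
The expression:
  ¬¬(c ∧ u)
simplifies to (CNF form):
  c ∧ u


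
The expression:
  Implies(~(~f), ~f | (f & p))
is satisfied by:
  {p: True, f: False}
  {f: False, p: False}
  {f: True, p: True}


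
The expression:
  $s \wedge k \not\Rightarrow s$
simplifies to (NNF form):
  $\text{False}$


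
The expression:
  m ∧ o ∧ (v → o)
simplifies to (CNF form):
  m ∧ o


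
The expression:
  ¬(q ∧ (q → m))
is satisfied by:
  {m: False, q: False}
  {q: True, m: False}
  {m: True, q: False}


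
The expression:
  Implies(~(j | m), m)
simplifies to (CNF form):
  j | m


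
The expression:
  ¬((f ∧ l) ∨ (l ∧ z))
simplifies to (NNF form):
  (¬f ∧ ¬z) ∨ ¬l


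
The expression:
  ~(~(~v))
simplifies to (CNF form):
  ~v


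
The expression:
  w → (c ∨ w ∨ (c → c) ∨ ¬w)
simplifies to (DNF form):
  True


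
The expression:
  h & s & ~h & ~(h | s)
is never true.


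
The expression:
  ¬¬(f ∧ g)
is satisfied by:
  {g: True, f: True}


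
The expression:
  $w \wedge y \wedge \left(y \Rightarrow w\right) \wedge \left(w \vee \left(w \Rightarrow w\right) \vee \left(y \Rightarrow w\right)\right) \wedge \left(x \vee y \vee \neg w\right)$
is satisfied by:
  {w: True, y: True}


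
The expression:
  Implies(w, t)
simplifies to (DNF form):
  t | ~w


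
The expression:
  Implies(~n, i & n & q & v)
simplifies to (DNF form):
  n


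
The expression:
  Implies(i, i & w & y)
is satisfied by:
  {w: True, y: True, i: False}
  {w: True, y: False, i: False}
  {y: True, w: False, i: False}
  {w: False, y: False, i: False}
  {i: True, w: True, y: True}


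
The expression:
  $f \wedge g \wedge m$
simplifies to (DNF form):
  $f \wedge g \wedge m$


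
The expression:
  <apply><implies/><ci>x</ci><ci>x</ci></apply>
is always true.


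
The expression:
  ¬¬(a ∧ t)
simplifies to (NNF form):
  a ∧ t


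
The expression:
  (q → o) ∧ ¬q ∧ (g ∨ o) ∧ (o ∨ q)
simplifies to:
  o ∧ ¬q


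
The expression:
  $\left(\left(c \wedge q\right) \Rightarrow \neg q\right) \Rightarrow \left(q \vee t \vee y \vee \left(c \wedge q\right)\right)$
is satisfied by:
  {t: True, y: True, q: True}
  {t: True, y: True, q: False}
  {t: True, q: True, y: False}
  {t: True, q: False, y: False}
  {y: True, q: True, t: False}
  {y: True, q: False, t: False}
  {q: True, y: False, t: False}


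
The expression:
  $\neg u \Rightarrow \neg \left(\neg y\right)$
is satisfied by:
  {y: True, u: True}
  {y: True, u: False}
  {u: True, y: False}


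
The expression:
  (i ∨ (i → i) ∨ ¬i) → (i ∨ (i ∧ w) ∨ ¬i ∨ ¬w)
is always true.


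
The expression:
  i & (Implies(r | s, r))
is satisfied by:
  {i: True, r: True, s: False}
  {i: True, s: False, r: False}
  {i: True, r: True, s: True}


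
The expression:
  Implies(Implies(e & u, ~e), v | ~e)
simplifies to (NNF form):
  u | v | ~e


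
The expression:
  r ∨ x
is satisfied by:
  {r: True, x: True}
  {r: True, x: False}
  {x: True, r: False}


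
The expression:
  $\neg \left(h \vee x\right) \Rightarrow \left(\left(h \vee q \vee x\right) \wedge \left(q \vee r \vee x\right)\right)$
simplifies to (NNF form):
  $h \vee q \vee x$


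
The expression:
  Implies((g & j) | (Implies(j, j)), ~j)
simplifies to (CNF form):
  ~j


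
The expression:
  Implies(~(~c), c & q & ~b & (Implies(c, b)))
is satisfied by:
  {c: False}


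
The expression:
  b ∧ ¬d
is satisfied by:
  {b: True, d: False}


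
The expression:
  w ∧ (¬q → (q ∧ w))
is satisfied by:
  {w: True, q: True}
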